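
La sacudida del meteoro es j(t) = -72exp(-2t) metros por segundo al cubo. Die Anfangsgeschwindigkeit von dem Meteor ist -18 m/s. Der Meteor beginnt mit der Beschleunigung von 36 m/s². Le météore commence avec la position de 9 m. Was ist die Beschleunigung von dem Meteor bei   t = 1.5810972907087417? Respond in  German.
Wir müssen unsere Gleichung für den Ruck j(t) = -72·exp(-2·t) 1-mal integrieren. Die Stammfunktion von dem Ruck ist die Beschleunigung. Mit a(0) = 36 erhalten wir a(t) = 36·exp(-2·t). Mit a(t) = 36·exp(-2·t) und Einsetzen von t = 1.5810972907087417, finden wir a = 1.52397851140734.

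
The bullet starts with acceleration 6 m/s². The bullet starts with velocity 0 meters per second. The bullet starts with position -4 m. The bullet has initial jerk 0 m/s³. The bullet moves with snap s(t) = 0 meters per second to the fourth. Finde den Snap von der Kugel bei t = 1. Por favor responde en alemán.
Mit s(t) = 0 und Einsetzen von t = 1, finden wir s = 0.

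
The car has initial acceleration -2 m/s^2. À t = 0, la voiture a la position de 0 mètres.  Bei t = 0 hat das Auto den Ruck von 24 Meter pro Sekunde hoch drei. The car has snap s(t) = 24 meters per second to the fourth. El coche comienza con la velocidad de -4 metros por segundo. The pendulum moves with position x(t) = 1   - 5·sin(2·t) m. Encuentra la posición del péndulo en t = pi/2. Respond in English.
From the given position equation x(t) = 1 - 5·sin(2·t), we substitute t = pi/2 to get x = 1.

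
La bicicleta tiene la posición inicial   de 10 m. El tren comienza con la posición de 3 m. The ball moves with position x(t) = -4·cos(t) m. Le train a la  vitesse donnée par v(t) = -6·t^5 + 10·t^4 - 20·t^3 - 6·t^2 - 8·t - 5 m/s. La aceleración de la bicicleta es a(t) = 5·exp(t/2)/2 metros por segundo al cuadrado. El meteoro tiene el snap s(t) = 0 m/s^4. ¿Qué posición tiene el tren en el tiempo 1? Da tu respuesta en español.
Necesitamos integrar nuestra ecuación de la velocidad v(t) = -6·t^5 + 10·t^4 - 20·t^3 - 6·t^2 - 8·t - 5 1 vez. La antiderivada de la velocidad, con x(0) = 3, da la posición: x(t) = -t^6 + 2·t^5 - 5·t^4 - 2·t^3 - 4·t^2 - 5·t + 3. Usando x(t) = -t^6 + 2·t^5 - 5·t^4 - 2·t^3 - 4·t^2 - 5·t + 3 y sustituyendo t = 1, encontramos x = -12.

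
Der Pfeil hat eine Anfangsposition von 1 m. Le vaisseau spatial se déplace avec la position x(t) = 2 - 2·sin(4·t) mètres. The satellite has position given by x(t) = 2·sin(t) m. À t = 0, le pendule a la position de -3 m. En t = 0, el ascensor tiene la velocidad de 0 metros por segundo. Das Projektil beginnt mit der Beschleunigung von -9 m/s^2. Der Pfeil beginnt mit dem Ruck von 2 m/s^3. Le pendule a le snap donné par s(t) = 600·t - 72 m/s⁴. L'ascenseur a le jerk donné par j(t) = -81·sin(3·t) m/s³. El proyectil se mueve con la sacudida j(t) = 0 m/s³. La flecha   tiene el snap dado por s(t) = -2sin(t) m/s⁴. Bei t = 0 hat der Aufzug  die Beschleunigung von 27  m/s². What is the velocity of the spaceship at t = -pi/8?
To solve this, we need to take 1 derivative of our position equation x(t) = 2 - 2·sin(4·t). Differentiating position, we get velocity: v(t) = -8·cos(4·t). We have velocity v(t) = -8·cos(4·t). Substituting t = -pi/8: v(-pi/8) = 0.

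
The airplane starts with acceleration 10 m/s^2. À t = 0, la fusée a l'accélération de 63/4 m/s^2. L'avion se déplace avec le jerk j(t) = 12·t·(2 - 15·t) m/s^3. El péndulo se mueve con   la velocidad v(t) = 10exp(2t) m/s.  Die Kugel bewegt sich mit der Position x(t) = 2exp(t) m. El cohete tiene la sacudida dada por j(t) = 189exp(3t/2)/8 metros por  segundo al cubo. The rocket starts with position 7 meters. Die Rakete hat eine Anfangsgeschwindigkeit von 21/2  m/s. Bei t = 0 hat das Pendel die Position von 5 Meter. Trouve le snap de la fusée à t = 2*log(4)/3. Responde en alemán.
Wir müssen unsere Gleichung für den Ruck j(t) = 189·exp(3·t/2)/8 1-mal ableiten. Die Ableitung von dem Ruck ergibt den Snap: s(t) = 567·exp(3·t/2)/16. Wir haben den Snap s(t) = 567·exp(3·t/2)/16. Durch Einsetzen von t = 2*log(4)/3: s(2*log(4)/3) = 567/4.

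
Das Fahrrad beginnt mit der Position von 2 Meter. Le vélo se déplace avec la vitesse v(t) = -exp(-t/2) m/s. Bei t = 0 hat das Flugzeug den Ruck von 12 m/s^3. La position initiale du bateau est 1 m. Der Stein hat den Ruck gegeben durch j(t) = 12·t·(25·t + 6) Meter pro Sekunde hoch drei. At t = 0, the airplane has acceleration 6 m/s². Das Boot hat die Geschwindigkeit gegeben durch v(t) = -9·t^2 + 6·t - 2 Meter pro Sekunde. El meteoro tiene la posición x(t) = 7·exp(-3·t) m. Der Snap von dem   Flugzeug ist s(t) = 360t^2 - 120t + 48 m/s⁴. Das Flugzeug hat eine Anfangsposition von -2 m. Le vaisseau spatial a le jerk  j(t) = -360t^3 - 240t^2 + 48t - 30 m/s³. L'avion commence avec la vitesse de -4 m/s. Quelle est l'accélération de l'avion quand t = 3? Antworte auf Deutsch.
Um dies zu lösen, müssen wir 2 Integrale unserer Gleichung für den Snap s(t) = 360·t^2 - 120·t + 48 finden. Das Integral von dem Snap, mit j(0) = 12, ergibt den Ruck: j(t) = 120·t^3 - 60·t^2 + 48·t + 12. Durch Integration von dem Ruck und Verwendung der Anfangsbedingung a(0) = 6, erhalten wir a(t) = 30·t^4 - 20·t^3 + 24·t^2 + 12·t + 6. Wir haben die Beschleunigung a(t) = 30·t^4 - 20·t^3 + 24·t^2 + 12·t + 6. Durch Einsetzen von t = 3: a(3) = 2148.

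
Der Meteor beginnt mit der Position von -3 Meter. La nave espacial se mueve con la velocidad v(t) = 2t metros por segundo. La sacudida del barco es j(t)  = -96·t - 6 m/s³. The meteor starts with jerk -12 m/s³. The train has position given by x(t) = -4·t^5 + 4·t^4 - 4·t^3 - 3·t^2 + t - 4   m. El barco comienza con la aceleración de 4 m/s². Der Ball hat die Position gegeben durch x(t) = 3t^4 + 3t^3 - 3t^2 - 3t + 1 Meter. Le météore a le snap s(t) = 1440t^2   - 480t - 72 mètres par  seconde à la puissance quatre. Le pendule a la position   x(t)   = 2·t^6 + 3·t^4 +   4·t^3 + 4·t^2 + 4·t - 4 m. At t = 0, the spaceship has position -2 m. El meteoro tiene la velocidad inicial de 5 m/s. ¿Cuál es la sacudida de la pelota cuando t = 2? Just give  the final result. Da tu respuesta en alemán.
Bei t = 2, j = 162.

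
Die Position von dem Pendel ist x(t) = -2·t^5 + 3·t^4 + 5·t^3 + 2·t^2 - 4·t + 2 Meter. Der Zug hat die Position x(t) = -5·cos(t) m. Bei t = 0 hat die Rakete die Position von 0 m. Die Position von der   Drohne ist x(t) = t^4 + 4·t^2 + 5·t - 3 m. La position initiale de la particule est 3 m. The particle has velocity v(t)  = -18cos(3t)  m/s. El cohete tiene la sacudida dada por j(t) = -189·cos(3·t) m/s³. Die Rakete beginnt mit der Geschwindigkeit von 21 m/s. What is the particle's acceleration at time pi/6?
We must differentiate our velocity equation v(t) = -18·cos(3·t) 1 time. Differentiating velocity, we get acceleration: a(t) = 54·sin(3·t). From the given acceleration equation a(t) = 54·sin(3·t), we substitute t = pi/6 to get a = 54.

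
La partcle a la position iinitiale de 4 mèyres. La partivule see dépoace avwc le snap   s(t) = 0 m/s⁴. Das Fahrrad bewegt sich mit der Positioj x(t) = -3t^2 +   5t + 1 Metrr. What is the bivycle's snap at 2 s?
To solve this, we need to take 4 derivatives of our position equation x(t) = -3·t^2 + 5·t + 1. The derivative of position gives velocity: v(t) = 5 - 6·t. The derivative of velocity gives acceleration: a(t) = -6. Taking d/dt of a(t), we find j(t) = 0. The derivative of jerk gives snap: s(t) = 0. Using s(t) = 0 and substituting t = 2, we find s = 0.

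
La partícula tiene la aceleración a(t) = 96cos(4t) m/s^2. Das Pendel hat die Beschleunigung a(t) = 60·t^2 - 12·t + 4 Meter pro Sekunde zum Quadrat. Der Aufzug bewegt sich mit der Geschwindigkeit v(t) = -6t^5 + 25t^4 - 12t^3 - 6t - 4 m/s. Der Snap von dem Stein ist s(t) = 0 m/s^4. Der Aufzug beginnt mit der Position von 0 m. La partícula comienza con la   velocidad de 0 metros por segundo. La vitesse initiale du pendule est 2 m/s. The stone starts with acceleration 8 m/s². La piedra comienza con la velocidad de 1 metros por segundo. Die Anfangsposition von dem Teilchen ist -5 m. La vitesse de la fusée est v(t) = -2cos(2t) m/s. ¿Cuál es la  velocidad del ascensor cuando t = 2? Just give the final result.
La respuesta es 96.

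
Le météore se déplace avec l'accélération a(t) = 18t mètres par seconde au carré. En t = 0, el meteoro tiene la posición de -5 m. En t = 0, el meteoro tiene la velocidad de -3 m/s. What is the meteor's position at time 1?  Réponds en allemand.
Um dies zu lösen, müssen wir 2 Integrale unserer Gleichung für die Beschleunigung a(t) = 18·t finden. Das Integral von der Beschleunigung, mit v(0) = -3, ergibt die Geschwindigkeit: v(t) = 9·t^2 - 3. Durch Integration von der Geschwindigkeit und Verwendung der Anfangsbedingung x(0) = -5, erhalten wir x(t) = 3·t^3 - 3·t - 5. Aus der Gleichung für die Position x(t) = 3·t^3 - 3·t - 5, setzen wir t = 1 ein und erhalten x = -5.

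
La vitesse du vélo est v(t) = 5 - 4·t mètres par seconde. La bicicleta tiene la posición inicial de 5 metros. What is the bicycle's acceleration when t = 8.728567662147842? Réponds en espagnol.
Debemos derivar nuestra ecuación de la velocidad v(t) = 5 - 4·t 1 vez. Tomando d/dt de v(t), encontramos a(t) = -4. De la ecuación de la aceleración a(t) = -4, sustituimos t = 8.728567662147842 para obtener a = -4.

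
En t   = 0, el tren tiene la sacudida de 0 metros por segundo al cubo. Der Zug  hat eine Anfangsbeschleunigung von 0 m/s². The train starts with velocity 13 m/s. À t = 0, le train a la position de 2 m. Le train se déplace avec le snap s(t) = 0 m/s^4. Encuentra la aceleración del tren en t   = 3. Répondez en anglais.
To find the answer, we compute 2 antiderivatives of s(t) = 0. The integral of snap is jerk. Using j(0) = 0, we get j(t) = 0. Taking ∫j(t)dt and applying a(0) = 0, we find a(t) = 0. Using a(t) = 0 and substituting t = 3, we find a = 0.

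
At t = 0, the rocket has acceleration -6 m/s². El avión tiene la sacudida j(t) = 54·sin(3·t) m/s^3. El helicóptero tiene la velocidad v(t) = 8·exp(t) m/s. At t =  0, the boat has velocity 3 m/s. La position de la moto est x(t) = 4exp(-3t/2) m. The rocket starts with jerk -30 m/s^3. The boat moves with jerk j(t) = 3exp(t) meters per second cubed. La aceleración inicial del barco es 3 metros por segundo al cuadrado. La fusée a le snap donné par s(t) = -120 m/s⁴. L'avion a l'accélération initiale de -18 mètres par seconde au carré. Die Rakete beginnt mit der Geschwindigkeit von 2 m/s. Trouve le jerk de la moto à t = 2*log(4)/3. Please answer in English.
Starting from position x(t) = 4·exp(-3·t/2), we take 3 derivatives. The derivative of position gives velocity: v(t) = -6·exp(-3·t/2). Differentiating velocity, we get acceleration: a(t) = 9·exp(-3·t/2). The derivative of acceleration gives jerk: j(t) = -27·exp(-3·t/2)/2. From the given jerk equation j(t) = -27·exp(-3·t/2)/2, we substitute t = 2*log(4)/3 to get j = -27/8.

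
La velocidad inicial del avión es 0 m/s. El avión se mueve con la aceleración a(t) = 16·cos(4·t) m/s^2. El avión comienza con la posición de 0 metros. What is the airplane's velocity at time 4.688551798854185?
To solve this, we need to take 1 integral of our acceleration equation a(t) = 16·cos(4·t). Integrating acceleration and using the initial condition v(0) = 0, we get v(t) = 4·sin(4·t). From the given velocity equation v(t) = 4·sin(4·t), we substitute t = 4.688551798854185 to get v = -0.380817266153087.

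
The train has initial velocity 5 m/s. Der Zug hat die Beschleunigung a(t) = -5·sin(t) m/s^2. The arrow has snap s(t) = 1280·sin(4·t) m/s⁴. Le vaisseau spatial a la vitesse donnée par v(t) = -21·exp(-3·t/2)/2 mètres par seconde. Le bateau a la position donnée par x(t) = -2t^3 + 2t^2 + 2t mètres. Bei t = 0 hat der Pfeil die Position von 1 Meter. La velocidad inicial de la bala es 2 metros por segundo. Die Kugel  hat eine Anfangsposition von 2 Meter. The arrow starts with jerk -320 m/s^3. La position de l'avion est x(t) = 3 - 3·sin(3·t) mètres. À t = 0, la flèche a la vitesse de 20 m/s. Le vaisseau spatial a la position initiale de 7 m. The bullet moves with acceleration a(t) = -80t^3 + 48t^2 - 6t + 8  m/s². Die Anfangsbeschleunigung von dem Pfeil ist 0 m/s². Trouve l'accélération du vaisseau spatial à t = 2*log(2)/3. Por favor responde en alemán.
Ausgehend von der Geschwindigkeit v(t) = -21·exp(-3·t/2)/2, nehmen wir 1 Ableitung. Durch Ableiten von der Geschwindigkeit erhalten wir die Beschleunigung: a(t) = 63·exp(-3·t/2)/4. Aus der Gleichung für die Beschleunigung a(t) = 63·exp(-3·t/2)/4, setzen wir t = 2*log(2)/3 ein und erhalten a = 63/8.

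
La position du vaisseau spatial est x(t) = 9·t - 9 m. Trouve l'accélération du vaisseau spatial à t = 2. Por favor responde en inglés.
We must differentiate our position equation x(t) = 9·t - 9 2 times. Differentiating position, we get velocity: v(t) = 9. The derivative of velocity gives acceleration: a(t) = 0. We have acceleration a(t) = 0. Substituting t = 2: a(2) = 0.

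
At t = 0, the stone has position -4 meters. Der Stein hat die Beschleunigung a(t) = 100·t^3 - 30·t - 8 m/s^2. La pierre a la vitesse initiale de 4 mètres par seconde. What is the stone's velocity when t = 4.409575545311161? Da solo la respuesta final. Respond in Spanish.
La respuesta es 9129.13303085715.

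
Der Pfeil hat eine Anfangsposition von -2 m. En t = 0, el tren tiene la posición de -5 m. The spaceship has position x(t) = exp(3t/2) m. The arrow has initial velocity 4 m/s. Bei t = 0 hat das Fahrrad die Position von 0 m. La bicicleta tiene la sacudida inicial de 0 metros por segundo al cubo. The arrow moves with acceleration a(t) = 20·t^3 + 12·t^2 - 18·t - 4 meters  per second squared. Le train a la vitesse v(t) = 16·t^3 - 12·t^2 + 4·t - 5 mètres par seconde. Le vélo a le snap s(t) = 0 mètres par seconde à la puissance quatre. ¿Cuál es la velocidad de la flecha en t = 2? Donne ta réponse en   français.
Nous devons intégrer notre équation de l'accélération a(t) = 20·t^3 + 12·t^2 - 18·t - 4 1 fois. La primitive de l'accélération, avec v(0) = 4, donne la vitesse: v(t) = 5·t^4 + 4·t^3 - 9·t^2 - 4·t + 4. Nous avons la vitesse v(t) = 5·t^4 + 4·t^3 - 9·t^2 - 4·t + 4. En substituant t = 2: v(2) = 72.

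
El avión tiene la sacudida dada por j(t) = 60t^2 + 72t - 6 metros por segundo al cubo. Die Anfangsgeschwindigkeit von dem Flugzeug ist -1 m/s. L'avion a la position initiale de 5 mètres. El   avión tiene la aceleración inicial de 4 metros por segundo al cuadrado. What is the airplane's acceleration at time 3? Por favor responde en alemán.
Wir müssen die Stammfunktion unserer Gleichung für den Ruck j(t) = 60·t^2 + 72·t - 6 1-mal finden. Das Integral von dem Ruck ist die Beschleunigung. Mit a(0) = 4 erhalten wir a(t) = 20·t^3 + 36·t^2 - 6·t + 4. Mit a(t) = 20·t^3 + 36·t^2 - 6·t + 4 und Einsetzen von t = 3, finden wir a = 850.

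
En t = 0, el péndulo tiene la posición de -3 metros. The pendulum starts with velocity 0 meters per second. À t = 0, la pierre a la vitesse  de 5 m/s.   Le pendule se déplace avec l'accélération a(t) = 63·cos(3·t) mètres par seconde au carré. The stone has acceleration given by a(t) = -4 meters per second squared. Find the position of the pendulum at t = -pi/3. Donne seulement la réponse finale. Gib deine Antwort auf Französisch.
La position à t = -pi/3 est x = 11.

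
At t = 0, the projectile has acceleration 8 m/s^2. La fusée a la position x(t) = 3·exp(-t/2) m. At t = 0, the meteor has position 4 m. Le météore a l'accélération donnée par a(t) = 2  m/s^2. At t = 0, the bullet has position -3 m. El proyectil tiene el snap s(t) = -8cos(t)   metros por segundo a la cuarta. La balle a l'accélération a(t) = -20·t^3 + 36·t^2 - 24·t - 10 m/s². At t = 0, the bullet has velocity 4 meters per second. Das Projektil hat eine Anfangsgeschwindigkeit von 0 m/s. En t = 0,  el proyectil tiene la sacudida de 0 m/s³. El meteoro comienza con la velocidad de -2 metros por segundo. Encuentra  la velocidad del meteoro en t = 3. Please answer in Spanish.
Partiendo de la aceleración a(t) = 2, tomamos 1 integral. Tomando ∫a(t)dt y aplicando v(0) = -2, encontramos v(t) = 2·t - 2. Tenemos la velocidad v(t) = 2·t - 2. Sustituyendo t = 3: v(3) = 4.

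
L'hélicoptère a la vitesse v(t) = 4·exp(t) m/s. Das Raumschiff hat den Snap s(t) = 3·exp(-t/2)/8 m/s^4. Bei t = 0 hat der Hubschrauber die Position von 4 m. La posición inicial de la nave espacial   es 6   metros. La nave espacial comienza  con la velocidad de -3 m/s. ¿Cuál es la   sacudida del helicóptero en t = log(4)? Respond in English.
We must differentiate our velocity equation v(t) = 4·exp(t) 2 times. The derivative of velocity gives acceleration: a(t) = 4·exp(t). Taking d/dt of a(t), we find j(t) = 4·exp(t). We have jerk j(t) = 4·exp(t). Substituting t = log(4): j(log(4)) = 16.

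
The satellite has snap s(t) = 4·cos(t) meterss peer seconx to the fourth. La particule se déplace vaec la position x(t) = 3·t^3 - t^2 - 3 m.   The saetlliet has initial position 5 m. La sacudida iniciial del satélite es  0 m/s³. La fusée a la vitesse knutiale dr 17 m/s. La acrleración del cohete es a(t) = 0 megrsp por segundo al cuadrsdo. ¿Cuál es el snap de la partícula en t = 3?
Para resolver esto, necesitamos tomar 4 derivadas de nuestra ecuación de la posición x(t) = 3·t^3 - t^2 - 3. La derivada de la posición da la velocidad: v(t) = 9·t^2 - 2·t. La derivada de la velocidad da la aceleración: a(t) = 18·t - 2. Tomando d/dt de a(t), encontramos j(t) = 18. Derivando la sacudida, obtenemos el snap: s(t) = 0. De la ecuación del snap s(t) = 0, sustituimos t = 3 para obtener s = 0.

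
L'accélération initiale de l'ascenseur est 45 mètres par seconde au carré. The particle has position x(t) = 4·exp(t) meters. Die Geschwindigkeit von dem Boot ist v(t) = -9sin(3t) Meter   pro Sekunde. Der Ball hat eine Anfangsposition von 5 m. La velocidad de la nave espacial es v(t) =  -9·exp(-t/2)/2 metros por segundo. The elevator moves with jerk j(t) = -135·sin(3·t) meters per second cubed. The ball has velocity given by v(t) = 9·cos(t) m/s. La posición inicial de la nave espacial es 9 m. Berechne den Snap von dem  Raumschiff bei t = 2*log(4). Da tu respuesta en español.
Para resolver esto, necesitamos tomar 3 derivadas de nuestra ecuación de la velocidad v(t) = -9·exp(-t/2)/2. La derivada de la velocidad da la aceleración: a(t) = 9·exp(-t/2)/4. Derivando la aceleración, obtenemos la sacudida: j(t) = -9·exp(-t/2)/8. La derivada de la sacudida da el snap: s(t) = 9·exp(-t/2)/16. De la ecuación del snap s(t) = 9·exp(-t/2)/16, sustituimos t = 2*log(4) para obtener s = 9/64.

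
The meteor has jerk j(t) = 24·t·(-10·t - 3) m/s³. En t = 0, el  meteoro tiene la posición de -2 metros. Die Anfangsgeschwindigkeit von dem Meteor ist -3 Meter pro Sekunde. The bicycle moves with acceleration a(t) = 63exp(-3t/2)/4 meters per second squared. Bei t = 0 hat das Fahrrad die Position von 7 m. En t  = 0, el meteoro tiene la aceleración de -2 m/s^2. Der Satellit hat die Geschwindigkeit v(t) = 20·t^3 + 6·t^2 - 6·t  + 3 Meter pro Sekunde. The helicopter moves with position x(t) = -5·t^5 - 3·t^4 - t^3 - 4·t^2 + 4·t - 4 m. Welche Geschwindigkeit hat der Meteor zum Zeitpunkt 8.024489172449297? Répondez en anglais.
Starting from jerk j(t) = 24·t·(-10·t - 3), we take 2 antiderivatives. Finding the antiderivative of j(t) and using a(0) = -2: a(t) = -80·t^3 - 36·t^2 - 2. Finding the antiderivative of a(t) and using v(0) = -3: v(t) = -20·t^4 - 12·t^3 - 2·t - 3. Using v(t) = -20·t^4 - 12·t^3 - 2·t - 3 and substituting t = 8.024489172449297, we find v = -89147.3366835830.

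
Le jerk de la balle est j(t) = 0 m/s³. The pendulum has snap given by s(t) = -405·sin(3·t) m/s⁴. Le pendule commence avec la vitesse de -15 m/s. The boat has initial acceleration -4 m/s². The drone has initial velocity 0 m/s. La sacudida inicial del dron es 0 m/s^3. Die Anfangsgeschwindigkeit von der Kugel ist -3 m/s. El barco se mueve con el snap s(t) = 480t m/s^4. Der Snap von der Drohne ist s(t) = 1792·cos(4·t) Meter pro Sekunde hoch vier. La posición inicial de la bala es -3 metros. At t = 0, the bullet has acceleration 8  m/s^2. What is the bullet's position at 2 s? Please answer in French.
En partant du jerk j(t) = 0, nous prenons 3 primitives. L'intégrale du jerk est l'accélération. En utilisant a(0) = 8, nous obtenons a(t) = 8. La primitive de l'accélération est la vitesse. En utilisant v(0) = -3, nous obtenons v(t) = 8·t - 3. La primitive de la vitesse, avec x(0) = -3, donne la position: x(t) = 4·t^2 - 3·t - 3. De l'équation de la position x(t) = 4·t^2 - 3·t - 3, nous substituons t = 2 pour obtenir x = 7.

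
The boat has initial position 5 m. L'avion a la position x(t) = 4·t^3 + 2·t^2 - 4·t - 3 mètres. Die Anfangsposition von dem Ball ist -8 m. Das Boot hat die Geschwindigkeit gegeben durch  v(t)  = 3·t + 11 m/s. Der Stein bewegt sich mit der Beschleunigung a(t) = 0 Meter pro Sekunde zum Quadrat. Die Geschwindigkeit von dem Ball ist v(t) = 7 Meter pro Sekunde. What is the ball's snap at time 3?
Starting from velocity v(t) = 7, we take 3 derivatives. Taking d/dt of v(t), we find a(t) = 0. Taking d/dt of a(t), we find j(t) = 0. The derivative of jerk gives snap: s(t) = 0. Using s(t) = 0 and substituting t = 3, we find s = 0.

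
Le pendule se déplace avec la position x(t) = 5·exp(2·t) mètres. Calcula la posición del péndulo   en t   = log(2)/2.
Usando x(t) = 5·exp(2·t) y sustituyendo t = log(2)/2, encontramos x = 10.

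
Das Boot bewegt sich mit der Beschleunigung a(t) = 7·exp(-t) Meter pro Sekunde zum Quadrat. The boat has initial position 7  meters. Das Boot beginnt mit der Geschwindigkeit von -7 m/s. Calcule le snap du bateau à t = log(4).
Nous devons dériver notre équation de l'accélération a(t) = 7·exp(-t) 2 fois. En prenant d/dt de a(t), nous trouvons j(t) = -7·exp(-t). En dérivant le jerk, nous obtenons le snap: s(t) = 7·exp(-t). En utilisant s(t) = 7·exp(-t) et en substituant t = log(4), nous trouvons s = 7/4.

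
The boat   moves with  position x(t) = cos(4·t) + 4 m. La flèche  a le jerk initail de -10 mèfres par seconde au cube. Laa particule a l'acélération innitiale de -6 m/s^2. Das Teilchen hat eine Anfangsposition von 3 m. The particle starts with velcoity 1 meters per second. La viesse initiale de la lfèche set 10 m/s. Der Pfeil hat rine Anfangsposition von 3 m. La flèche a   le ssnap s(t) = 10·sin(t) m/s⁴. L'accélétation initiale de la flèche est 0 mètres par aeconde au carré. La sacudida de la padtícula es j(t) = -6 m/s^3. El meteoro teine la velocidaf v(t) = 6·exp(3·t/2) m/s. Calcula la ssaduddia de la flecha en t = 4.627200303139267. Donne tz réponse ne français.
Pour résoudre ceci, nous devons prendre 1 intégrale de notre équation du snap s(t) = 10·sin(t). La primitive du snap, avec j(0) = -10, donne le jerk: j(t) = -10·cos(t). En utilisant j(t) = -10·cos(t) et en substituant t = 4.627200303139267, nous trouvons j = 0.850856773493130.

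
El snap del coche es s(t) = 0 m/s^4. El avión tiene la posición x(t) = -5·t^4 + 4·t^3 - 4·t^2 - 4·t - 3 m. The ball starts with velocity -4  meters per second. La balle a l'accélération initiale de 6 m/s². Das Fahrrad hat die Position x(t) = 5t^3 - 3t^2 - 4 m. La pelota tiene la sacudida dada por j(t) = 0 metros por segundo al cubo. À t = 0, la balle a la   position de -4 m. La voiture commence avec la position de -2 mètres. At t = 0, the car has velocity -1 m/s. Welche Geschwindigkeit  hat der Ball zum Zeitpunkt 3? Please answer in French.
Pour résoudre ceci, nous devons prendre 2 intégrales de notre équation du jerk j(t) = 0. L'intégrale du jerk est l'accélération. En utilisant a(0) = 6, nous obtenons a(t) = 6. En intégrant l'accélération et en utilisant la condition initiale v(0) = -4, nous obtenons v(t) = 6·t - 4. En utilisant v(t) = 6·t - 4 et en substituant t = 3, nous trouvons v = 14.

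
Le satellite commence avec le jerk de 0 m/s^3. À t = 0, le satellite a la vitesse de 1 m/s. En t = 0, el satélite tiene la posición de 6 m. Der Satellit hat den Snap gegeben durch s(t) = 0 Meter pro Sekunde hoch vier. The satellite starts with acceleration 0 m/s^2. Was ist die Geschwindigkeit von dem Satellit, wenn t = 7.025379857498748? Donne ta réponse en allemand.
Ausgehend von dem Snap s(t) = 0, nehmen wir 3 Stammfunktionen. Die Stammfunktion von dem Snap ist der Ruck. Mit j(0) = 0 erhalten wir j(t) = 0. Die Stammfunktion von dem Ruck, mit a(0) = 0, ergibt die Beschleunigung: a(t) = 0. Das Integral von der Beschleunigung ist die Geschwindigkeit. Mit v(0) = 1 erhalten wir v(t) = 1. Aus der Gleichung für die Geschwindigkeit v(t) = 1, setzen wir t = 7.025379857498748 ein und erhalten v = 1.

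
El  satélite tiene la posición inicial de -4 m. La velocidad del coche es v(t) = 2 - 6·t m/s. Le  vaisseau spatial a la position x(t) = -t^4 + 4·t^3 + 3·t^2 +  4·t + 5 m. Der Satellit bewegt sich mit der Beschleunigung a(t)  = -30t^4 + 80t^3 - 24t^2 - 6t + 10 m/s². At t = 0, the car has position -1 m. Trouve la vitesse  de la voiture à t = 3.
En utilisant v(t) = 2 - 6·t et en substituant t = 3, nous trouvons v = -16.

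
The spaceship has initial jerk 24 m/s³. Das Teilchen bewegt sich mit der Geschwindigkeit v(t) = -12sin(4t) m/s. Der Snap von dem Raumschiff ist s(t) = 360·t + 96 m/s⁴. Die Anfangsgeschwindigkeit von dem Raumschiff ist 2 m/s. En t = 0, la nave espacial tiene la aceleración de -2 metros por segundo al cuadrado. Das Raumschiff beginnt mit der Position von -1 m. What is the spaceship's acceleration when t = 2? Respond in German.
Wir müssen das Integral unserer Gleichung für den Snap s(t) = 360·t + 96 2-mal finden. Mit ∫s(t)dt und Anwendung von j(0) = 24, finden wir j(t) = 180·t^2 + 96·t + 24. Das Integral von dem Ruck ist die Beschleunigung. Mit a(0) = -2 erhalten wir a(t) = 60·t^3 + 48·t^2 + 24·t - 2. Mit a(t) = 60·t^3 + 48·t^2 + 24·t - 2 und Einsetzen von t = 2, finden wir a = 718.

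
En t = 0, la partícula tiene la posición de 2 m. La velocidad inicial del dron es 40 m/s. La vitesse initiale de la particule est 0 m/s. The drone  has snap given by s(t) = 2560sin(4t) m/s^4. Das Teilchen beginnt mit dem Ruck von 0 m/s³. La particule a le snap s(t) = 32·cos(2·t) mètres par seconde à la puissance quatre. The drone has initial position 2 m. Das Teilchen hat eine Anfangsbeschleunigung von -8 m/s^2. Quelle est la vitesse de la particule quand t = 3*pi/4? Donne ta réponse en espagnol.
Para resolver esto, necesitamos tomar 3 antiderivadas de nuestra ecuación del snap s(t) = 32·cos(2·t). La integral del snap, con j(0) = 0, da la sacudida: j(t) = 16·sin(2·t). La integral de la sacudida es la aceleración. Usando a(0) = -8, obtenemos a(t) = -8·cos(2·t). La integral de la aceleración es la velocidad. Usando v(0) = 0, obtenemos v(t) = -4·sin(2·t). De la ecuación de la velocidad v(t) = -4·sin(2·t), sustituimos t = 3*pi/4 para obtener v = 4.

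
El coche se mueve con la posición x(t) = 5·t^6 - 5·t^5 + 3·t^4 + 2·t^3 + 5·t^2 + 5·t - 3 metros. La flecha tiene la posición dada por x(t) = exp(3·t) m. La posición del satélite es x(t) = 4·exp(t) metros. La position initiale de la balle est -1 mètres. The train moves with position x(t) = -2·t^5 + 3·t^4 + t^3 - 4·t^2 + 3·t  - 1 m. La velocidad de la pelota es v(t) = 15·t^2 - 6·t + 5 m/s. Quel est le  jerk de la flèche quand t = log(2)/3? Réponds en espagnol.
Para resolver esto, necesitamos tomar 3 derivadas de nuestra ecuación de la posición x(t) = exp(3·t). Derivando la posición, obtenemos la velocidad: v(t) = 3·exp(3·t). Derivando la velocidad, obtenemos la aceleración: a(t) = 9·exp(3·t). Tomando d/dt de a(t), encontramos j(t) = 27·exp(3·t). De la ecuación de la sacudida j(t) = 27·exp(3·t), sustituimos t = log(2)/3 para obtener j = 54.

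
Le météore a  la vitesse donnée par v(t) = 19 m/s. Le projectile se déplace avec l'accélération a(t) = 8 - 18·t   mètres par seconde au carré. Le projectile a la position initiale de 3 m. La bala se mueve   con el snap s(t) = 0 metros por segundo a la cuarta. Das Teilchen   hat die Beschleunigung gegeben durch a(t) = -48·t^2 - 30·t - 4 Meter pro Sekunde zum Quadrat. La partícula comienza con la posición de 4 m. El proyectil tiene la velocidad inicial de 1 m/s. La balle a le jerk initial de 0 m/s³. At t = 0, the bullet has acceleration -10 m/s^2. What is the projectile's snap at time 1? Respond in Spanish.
Partiendo de la aceleración a(t) = 8 - 18·t, tomamos 2 derivadas. Derivando la aceleración, obtenemos la sacudida: j(t) = -18. La derivada de la sacudida da el snap: s(t) = 0. De la ecuación del snap s(t) = 0, sustituimos t = 1 para obtener s = 0.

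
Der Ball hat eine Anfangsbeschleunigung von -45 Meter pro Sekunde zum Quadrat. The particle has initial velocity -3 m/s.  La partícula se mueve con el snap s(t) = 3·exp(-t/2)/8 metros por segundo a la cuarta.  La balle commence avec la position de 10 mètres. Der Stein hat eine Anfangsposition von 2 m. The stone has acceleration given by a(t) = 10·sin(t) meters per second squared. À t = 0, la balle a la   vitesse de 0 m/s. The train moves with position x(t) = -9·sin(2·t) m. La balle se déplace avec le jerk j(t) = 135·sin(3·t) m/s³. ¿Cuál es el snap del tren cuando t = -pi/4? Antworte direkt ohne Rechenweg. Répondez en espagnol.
s(-pi/4) = 144.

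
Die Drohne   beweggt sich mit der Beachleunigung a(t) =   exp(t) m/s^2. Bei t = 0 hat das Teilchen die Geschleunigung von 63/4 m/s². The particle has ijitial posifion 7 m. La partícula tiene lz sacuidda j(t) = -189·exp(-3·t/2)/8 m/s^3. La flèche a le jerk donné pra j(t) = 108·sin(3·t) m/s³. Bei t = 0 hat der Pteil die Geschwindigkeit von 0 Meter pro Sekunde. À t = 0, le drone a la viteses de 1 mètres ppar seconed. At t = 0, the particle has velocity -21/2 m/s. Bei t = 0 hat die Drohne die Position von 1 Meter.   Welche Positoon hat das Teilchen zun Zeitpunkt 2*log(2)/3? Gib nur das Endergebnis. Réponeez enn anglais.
x(2*log(2)/3) = 7/2.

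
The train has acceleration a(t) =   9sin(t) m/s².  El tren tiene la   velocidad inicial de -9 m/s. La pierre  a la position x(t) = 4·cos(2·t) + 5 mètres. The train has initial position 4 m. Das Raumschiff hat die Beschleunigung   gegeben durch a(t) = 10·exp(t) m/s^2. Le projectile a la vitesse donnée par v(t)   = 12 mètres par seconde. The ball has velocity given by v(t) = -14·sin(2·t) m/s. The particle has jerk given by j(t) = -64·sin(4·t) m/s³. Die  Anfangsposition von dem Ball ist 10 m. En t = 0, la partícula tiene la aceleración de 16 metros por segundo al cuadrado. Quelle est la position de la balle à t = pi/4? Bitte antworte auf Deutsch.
Wir müssen die Stammfunktion unserer Gleichung für die Geschwindigkeit v(t) = -14·sin(2·t) 1-mal finden. Durch Integration von der Geschwindigkeit und Verwendung der Anfangsbedingung x(0) = 10, erhalten wir x(t) = 7·cos(2·t) + 3. Wir haben die Position x(t) = 7·cos(2·t) + 3. Durch Einsetzen von t = pi/4: x(pi/4) = 3.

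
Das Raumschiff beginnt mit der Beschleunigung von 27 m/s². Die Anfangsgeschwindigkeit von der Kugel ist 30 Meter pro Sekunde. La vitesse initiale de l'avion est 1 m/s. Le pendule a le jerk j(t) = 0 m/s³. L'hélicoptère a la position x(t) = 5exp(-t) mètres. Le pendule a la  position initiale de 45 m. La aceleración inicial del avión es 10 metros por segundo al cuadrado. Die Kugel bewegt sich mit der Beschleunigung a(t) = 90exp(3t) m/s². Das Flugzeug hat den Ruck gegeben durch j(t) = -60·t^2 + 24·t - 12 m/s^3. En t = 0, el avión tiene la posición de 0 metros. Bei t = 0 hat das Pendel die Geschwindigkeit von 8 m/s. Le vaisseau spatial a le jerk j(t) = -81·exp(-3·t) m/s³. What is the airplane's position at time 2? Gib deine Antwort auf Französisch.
Nous devons trouver la primitive de notre équation du jerk j(t) = -60·t^2 + 24·t - 12 3 fois. En prenant ∫j(t)dt et en appliquant a(0) = 10, nous trouvons a(t) = -20·t^3 + 12·t^2 - 12·t + 10. En intégrant l'accélération et en utilisant la condition initiale v(0) = 1, nous obtenons v(t) = -5·t^4 + 4·t^3 - 6·t^2 + 10·t + 1. La primitive de la vitesse, avec x(0) = 0, donne la position: x(t) = -t^5 + t^4 - 2·t^3 + 5·t^2 + t. De l'équation de la position x(t) = -t^5 + t^4 - 2·t^3 + 5·t^2 + t, nous substituons t = 2 pour obtenir x = -10.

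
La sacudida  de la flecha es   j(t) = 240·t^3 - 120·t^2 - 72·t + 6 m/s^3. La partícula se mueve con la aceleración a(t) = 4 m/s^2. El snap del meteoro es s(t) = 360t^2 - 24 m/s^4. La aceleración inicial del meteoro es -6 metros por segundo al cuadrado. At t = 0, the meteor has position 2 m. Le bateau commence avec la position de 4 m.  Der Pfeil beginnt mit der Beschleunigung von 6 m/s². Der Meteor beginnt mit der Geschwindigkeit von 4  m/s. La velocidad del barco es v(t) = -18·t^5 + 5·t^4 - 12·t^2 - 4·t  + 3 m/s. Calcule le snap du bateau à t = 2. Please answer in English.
We must differentiate our velocity equation v(t) = -18·t^5 + 5·t^4 - 12·t^2 - 4·t + 3 3 times. The derivative of velocity gives acceleration: a(t) = -90·t^4 + 20·t^3 - 24·t - 4. The derivative of acceleration gives jerk: j(t) = -360·t^3 + 60·t^2 - 24. The derivative of jerk gives snap: s(t) = -1080·t^2 + 120·t. We have snap s(t) = -1080·t^2 + 120·t. Substituting t = 2: s(2) = -4080.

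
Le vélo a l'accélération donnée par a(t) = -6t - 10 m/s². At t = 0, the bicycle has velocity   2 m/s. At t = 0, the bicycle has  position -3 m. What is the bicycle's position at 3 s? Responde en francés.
Nous devons intégrer notre équation de l'accélération a(t) = -6·t - 10 2 fois. En prenant ∫a(t)dt et en appliquant v(0) = 2, nous trouvons v(t) = -3·t^2 - 10·t + 2. En prenant ∫v(t)dt et en appliquant x(0) = -3, nous trouvons x(t) = -t^3 - 5·t^2 + 2·t - 3. De l'équation de la position x(t) = -t^3 - 5·t^2 + 2·t - 3, nous substituons t = 3 pour obtenir x = -69.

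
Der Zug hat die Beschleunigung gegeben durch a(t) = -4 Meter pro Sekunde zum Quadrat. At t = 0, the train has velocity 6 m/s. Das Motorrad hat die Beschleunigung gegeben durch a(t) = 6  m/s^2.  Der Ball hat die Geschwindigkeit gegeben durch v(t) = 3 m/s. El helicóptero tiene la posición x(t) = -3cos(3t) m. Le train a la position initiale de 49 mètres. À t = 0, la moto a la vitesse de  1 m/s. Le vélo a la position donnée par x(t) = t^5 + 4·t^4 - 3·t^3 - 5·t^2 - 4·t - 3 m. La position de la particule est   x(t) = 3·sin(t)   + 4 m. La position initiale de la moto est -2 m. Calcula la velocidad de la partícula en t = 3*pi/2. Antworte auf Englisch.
To solve this, we need to take 1 derivative of our position equation x(t) = 3·sin(t) + 4. Differentiating position, we get velocity: v(t) = 3·cos(t). Using v(t) = 3·cos(t) and substituting t = 3*pi/2, we find v = 0.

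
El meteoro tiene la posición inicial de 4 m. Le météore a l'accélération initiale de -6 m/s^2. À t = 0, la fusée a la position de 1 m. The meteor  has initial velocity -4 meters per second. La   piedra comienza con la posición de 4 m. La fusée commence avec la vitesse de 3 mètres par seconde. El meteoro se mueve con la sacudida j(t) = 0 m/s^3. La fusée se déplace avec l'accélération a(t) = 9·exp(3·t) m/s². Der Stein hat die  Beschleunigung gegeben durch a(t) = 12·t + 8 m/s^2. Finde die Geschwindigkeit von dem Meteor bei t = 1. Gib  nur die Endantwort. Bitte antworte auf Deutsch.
v(1) = -10.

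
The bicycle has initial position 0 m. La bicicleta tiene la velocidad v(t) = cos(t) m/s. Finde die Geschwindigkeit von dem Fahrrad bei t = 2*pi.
Aus der Gleichung für die Geschwindigkeit v(t) = cos(t), setzen wir t = 2*pi ein und erhalten v = 1.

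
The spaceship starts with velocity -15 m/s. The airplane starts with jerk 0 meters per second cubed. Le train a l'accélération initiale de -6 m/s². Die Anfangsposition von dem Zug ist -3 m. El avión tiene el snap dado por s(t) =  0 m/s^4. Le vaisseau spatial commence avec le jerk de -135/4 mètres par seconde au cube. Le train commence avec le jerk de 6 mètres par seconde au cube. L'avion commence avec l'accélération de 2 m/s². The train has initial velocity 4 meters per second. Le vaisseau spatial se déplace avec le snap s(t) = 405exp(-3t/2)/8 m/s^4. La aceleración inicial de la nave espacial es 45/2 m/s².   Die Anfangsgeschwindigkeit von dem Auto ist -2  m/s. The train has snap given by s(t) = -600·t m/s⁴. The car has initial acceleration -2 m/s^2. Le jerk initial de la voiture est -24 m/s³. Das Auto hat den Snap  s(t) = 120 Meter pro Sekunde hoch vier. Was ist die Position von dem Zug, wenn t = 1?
Wir müssen das Integral unserer Gleichung für den Snap s(t) = -600·t 4-mal finden. Durch Integration von dem Snap und Verwendung der Anfangsbedingung j(0) = 6, erhalten wir j(t) = 6 - 300·t^2. Durch Integration von dem Ruck und Verwendung der Anfangsbedingung a(0) = -6, erhalten wir a(t) = -100·t^3 + 6·t - 6. Mit ∫a(t)dt und Anwendung von v(0) = 4, finden wir v(t) = -25·t^4 + 3·t^2 - 6·t + 4. Mit ∫v(t)dt und Anwendung von x(0) = -3, finden wir x(t) = -5·t^5 + t^3 - 3·t^2 + 4·t - 3. Mit x(t) = -5·t^5 + t^3 - 3·t^2 + 4·t - 3 und Einsetzen von t = 1, finden wir x = -6.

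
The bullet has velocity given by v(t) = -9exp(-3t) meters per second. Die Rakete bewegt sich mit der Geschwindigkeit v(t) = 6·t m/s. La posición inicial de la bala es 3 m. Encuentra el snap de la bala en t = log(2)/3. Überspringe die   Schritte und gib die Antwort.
La respuesta es 243/2.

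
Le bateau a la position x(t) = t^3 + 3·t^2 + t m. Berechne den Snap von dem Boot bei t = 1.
Um dies zu lösen, müssen wir 4 Ableitungen unserer Gleichung für die Position x(t) = t^3 + 3·t^2 + t nehmen. Durch Ableiten von der Position erhalten wir die Geschwindigkeit: v(t) = 3·t^2 + 6·t + 1. Mit d/dt von v(t) finden wir a(t) = 6·t + 6. Durch Ableiten von der Beschleunigung erhalten wir den Ruck: j(t) = 6. Die Ableitung von dem Ruck ergibt den Snap: s(t) = 0. Wir haben den Snap s(t) = 0. Durch Einsetzen von t = 1: s(1) = 0.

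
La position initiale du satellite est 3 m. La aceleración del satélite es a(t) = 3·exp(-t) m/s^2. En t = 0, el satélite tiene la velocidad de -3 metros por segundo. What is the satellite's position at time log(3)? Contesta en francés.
Pour résoudre ceci, nous devons prendre 2 primitives de notre équation de l'accélération a(t) = 3·exp(-t). La primitive de l'accélération, avec v(0) = -3, donne la vitesse: v(t) = -3·exp(-t). En prenant ∫v(t)dt et en appliquant x(0) = 3, nous trouvons x(t) = 3·exp(-t). De l'équation de la position x(t) = 3·exp(-t), nous substituons t = log(3) pour obtenir x = 1.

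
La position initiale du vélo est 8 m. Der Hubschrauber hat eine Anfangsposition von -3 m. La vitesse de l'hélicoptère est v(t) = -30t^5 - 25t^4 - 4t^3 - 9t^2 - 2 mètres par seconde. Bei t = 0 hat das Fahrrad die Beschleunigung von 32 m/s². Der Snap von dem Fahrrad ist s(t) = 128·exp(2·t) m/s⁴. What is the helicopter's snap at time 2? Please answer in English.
To solve this, we need to take 3 derivatives of our velocity equation v(t) = -30·t^5 - 25·t^4 - 4·t^3 - 9·t^2 - 2. The derivative of velocity gives acceleration: a(t) = -150·t^4 - 100·t^3 - 12·t^2 - 18·t. Differentiating acceleration, we get jerk: j(t) = -600·t^3 - 300·t^2 - 24·t - 18. Taking d/dt of j(t), we find s(t) = -1800·t^2 - 600·t - 24. From the given snap equation s(t) = -1800·t^2 - 600·t - 24, we substitute t = 2 to get s = -8424.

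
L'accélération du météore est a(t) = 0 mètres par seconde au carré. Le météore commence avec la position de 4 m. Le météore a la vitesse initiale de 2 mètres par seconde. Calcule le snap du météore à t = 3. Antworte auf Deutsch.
Ausgehend von der Beschleunigung a(t) = 0, nehmen wir 2 Ableitungen. Die Ableitung von der Beschleunigung ergibt den Ruck: j(t) = 0. Mit d/dt von j(t) finden wir s(t) = 0. Aus der Gleichung für den Snap s(t) = 0, setzen wir t = 3 ein und erhalten s = 0.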